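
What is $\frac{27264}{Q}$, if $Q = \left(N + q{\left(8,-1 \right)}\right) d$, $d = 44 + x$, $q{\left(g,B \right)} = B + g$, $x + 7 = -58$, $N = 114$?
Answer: $- \frac{9088}{847} \approx -10.73$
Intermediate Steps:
$x = -65$ ($x = -7 - 58 = -65$)
$d = -21$ ($d = 44 - 65 = -21$)
$Q = -2541$ ($Q = \left(114 + \left(-1 + 8\right)\right) \left(-21\right) = \left(114 + 7\right) \left(-21\right) = 121 \left(-21\right) = -2541$)
$\frac{27264}{Q} = \frac{27264}{-2541} = 27264 \left(- \frac{1}{2541}\right) = - \frac{9088}{847}$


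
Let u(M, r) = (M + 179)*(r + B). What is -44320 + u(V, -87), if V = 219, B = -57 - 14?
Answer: -107204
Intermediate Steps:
B = -71
u(M, r) = (-71 + r)*(179 + M) (u(M, r) = (M + 179)*(r - 71) = (179 + M)*(-71 + r) = (-71 + r)*(179 + M))
-44320 + u(V, -87) = -44320 + (-12709 - 71*219 + 179*(-87) + 219*(-87)) = -44320 + (-12709 - 15549 - 15573 - 19053) = -44320 - 62884 = -107204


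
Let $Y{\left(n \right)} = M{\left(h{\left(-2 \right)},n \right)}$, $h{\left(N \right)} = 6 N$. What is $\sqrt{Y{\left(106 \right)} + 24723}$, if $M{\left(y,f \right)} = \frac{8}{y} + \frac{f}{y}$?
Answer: $\frac{\sqrt{98854}}{2} \approx 157.21$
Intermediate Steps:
$Y{\left(n \right)} = - \frac{2}{3} - \frac{n}{12}$ ($Y{\left(n \right)} = \frac{8 + n}{6 \left(-2\right)} = \frac{8 + n}{-12} = - \frac{8 + n}{12} = - \frac{2}{3} - \frac{n}{12}$)
$\sqrt{Y{\left(106 \right)} + 24723} = \sqrt{\left(- \frac{2}{3} - \frac{53}{6}\right) + 24723} = \sqrt{- \frac{19}{2} + 24723} = \sqrt{\frac{49427}{2}} = \frac{\sqrt{98854}}{2}$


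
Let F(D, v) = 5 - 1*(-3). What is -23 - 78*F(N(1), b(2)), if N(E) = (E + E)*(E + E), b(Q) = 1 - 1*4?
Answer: -647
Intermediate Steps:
b(Q) = -3 (b(Q) = 1 - 4 = -3)
N(E) = 4*E**2 (N(E) = (2*E)*(2*E) = 4*E**2)
F(D, v) = 8 (F(D, v) = 5 + 3 = 8)
-23 - 78*F(N(1), b(2)) = -23 - 78*8 = -23 - 624 = -647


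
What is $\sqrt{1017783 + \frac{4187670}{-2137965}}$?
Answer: $\frac{\sqrt{20676309343124945}}{142531} \approx 1008.9$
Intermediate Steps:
$\sqrt{1017783 + \frac{4187670}{-2137965}} = \sqrt{1017783 + 4187670 \left(- \frac{1}{2137965}\right)} = \sqrt{1017783 - \frac{279178}{142531}} = \sqrt{\frac{145065349595}{142531}} = \frac{\sqrt{20676309343124945}}{142531}$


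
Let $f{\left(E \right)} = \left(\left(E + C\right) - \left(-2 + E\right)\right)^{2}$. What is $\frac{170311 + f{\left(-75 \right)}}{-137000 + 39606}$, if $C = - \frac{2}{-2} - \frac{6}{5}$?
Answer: $- \frac{2128928}{1217425} \approx -1.7487$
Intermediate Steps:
$C = - \frac{1}{5}$ ($C = \left(-2\right) \left(- \frac{1}{2}\right) - \frac{6}{5} = 1 - \frac{6}{5} = - \frac{1}{5} \approx -0.2$)
$f{\left(E \right)} = \frac{81}{25}$ ($f{\left(E \right)} = \left(\left(E - \frac{1}{5}\right) - \left(-2 + E\right)\right)^{2} = \left(\left(- \frac{1}{5} + E\right) - \left(-2 + E\right)\right)^{2} = \left(\frac{9}{5}\right)^{2} = \frac{81}{25}$)
$\frac{170311 + f{\left(-75 \right)}}{-137000 + 39606} = \frac{170311 + \frac{81}{25}}{-137000 + 39606} = \frac{4257856}{25 \left(-97394\right)} = \frac{4257856}{25} \left(- \frac{1}{97394}\right) = - \frac{2128928}{1217425}$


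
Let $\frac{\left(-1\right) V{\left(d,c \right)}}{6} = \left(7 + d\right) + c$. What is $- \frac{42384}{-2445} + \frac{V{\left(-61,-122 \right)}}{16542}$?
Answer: $\frac{39094336}{2246955} \approx 17.399$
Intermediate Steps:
$V{\left(d,c \right)} = -42 - 6 c - 6 d$ ($V{\left(d,c \right)} = - 6 \left(\left(7 + d\right) + c\right) = - 6 \left(7 + c + d\right) = -42 - 6 c - 6 d$)
$- \frac{42384}{-2445} + \frac{V{\left(-61,-122 \right)}}{16542} = - \frac{42384}{-2445} + \frac{-42 - -732 - -366}{16542} = \left(-42384\right) \left(- \frac{1}{2445}\right) + \left(-42 + 732 + 366\right) \frac{1}{16542} = \frac{14128}{815} + 1056 \cdot \frac{1}{16542} = \frac{14128}{815} + \frac{176}{2757} = \frac{39094336}{2246955}$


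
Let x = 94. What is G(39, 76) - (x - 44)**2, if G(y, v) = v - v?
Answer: -2500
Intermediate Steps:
G(y, v) = 0
G(39, 76) - (x - 44)**2 = 0 - (94 - 44)**2 = 0 - 1*50**2 = 0 - 1*2500 = 0 - 2500 = -2500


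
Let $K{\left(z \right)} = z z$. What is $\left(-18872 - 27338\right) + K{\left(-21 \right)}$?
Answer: $-45769$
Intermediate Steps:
$K{\left(z \right)} = z^{2}$
$\left(-18872 - 27338\right) + K{\left(-21 \right)} = \left(-18872 - 27338\right) + \left(-21\right)^{2} = -46210 + 441 = -45769$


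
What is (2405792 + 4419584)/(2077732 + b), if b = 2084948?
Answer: 853172/520335 ≈ 1.6397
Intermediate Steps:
(2405792 + 4419584)/(2077732 + b) = (2405792 + 4419584)/(2077732 + 2084948) = 6825376/4162680 = 6825376*(1/4162680) = 853172/520335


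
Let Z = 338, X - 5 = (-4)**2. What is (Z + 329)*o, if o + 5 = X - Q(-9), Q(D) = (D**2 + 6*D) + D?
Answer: -1334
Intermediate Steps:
Q(D) = D**2 + 7*D
X = 21 (X = 5 + (-4)**2 = 5 + 16 = 21)
o = -2 (o = -5 + (21 - (-9)*(7 - 9)) = -5 + (21 - (-9)*(-2)) = -5 + (21 - 1*18) = -5 + (21 - 18) = -5 + 3 = -2)
(Z + 329)*o = (338 + 329)*(-2) = 667*(-2) = -1334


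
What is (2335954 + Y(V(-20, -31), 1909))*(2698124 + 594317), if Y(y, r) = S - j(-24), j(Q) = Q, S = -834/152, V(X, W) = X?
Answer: 584519927466751/76 ≈ 7.6911e+12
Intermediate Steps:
S = -417/76 (S = -834*1/152 = -417/76 ≈ -5.4868)
Y(y, r) = 1407/76 (Y(y, r) = -417/76 - 1*(-24) = -417/76 + 24 = 1407/76)
(2335954 + Y(V(-20, -31), 1909))*(2698124 + 594317) = (2335954 + 1407/76)*(2698124 + 594317) = (177533911/76)*3292441 = 584519927466751/76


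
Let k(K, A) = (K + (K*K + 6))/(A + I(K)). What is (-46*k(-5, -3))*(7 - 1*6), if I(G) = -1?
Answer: 299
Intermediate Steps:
k(K, A) = (6 + K + K²)/(-1 + A) (k(K, A) = (K + (K*K + 6))/(A - 1) = (K + (K² + 6))/(-1 + A) = (K + (6 + K²))/(-1 + A) = (6 + K + K²)/(-1 + A))
(-46*k(-5, -3))*(7 - 1*6) = (-46*(6 - 5 + (-5)²)/(-1 - 3))*(7 - 1*6) = (-46*(6 - 5 + 25)/(-4))*(7 - 6) = -(-23)*26/2*1 = -46*(-13/2)*1 = 299*1 = 299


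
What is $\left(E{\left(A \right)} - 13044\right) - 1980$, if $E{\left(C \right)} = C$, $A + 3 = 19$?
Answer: $-15008$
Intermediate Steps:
$A = 16$ ($A = -3 + 19 = 16$)
$\left(E{\left(A \right)} - 13044\right) - 1980 = \left(16 - 13044\right) - 1980 = -13028 - 1980 = -15008$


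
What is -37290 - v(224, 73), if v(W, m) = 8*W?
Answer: -39082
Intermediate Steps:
-37290 - v(224, 73) = -37290 - 8*224 = -37290 - 1*1792 = -37290 - 1792 = -39082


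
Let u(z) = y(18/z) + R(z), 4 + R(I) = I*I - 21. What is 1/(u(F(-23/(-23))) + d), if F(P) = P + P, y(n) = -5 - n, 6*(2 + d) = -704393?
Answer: -6/704615 ≈ -8.5153e-6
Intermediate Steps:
d = -704405/6 (d = -2 + (1/6)*(-704393) = -2 - 704393/6 = -704405/6 ≈ -1.1740e+5)
R(I) = -25 + I**2 (R(I) = -4 + (I*I - 21) = -4 + (I**2 - 21) = -4 + (-21 + I**2) = -25 + I**2)
F(P) = 2*P
u(z) = -30 + z**2 - 18/z (u(z) = (-5 - 18/z) + (-25 + z**2) = -30 + z**2 - 18/z)
1/(u(F(-23/(-23))) + d) = 1/((-30 + (2*(-23/(-23)))**2 - 18/(2*(-23/(-23)))) - 704405/6) = 1/((-30 + (2*(-23*(-1/23)))**2 - 18/(2*(-23*(-1/23)))) - 704405/6) = 1/((-30 + (2*1)**2 - 18/(2*1)) - 704405/6) = 1/((-30 + 2**2 - 18/2) - 704405/6) = 1/((-30 + 4 - 18*1/2) - 704405/6) = 1/((-30 + 4 - 9) - 704405/6) = 1/(-35 - 704405/6) = 1/(-704615/6) = -6/704615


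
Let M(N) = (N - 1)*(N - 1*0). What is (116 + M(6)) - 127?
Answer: 19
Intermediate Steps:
M(N) = N*(-1 + N) (M(N) = (-1 + N)*(N + 0) = (-1 + N)*N = N*(-1 + N))
(116 + M(6)) - 127 = (116 + 6*(-1 + 6)) - 127 = (116 + 6*5) - 127 = (116 + 30) - 127 = 146 - 127 = 19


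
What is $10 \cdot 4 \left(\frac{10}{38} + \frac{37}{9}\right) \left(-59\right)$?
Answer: $- \frac{1765280}{171} \approx -10323.0$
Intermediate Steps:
$10 \cdot 4 \left(\frac{10}{38} + \frac{37}{9}\right) \left(-59\right) = 40 \left(10 \cdot \frac{1}{38} + 37 \cdot \frac{1}{9}\right) \left(-59\right) = 40 \left(\frac{5}{19} + \frac{37}{9}\right) \left(-59\right) = 40 \cdot \frac{748}{171} \left(-59\right) = \frac{29920}{171} \left(-59\right) = - \frac{1765280}{171}$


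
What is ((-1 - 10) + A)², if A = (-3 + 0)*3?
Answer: 400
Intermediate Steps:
A = -9 (A = -3*3 = -9)
((-1 - 10) + A)² = ((-1 - 10) - 9)² = (-11 - 9)² = (-20)² = 400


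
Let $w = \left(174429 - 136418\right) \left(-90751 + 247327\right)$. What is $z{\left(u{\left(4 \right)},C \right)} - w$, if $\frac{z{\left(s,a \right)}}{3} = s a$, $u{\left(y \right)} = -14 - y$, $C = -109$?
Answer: $-5951604450$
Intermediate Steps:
$z{\left(s,a \right)} = 3 a s$ ($z{\left(s,a \right)} = 3 s a = 3 a s$)
$w = 5951610336$ ($w = 38011 \cdot 156576 = 5951610336$)
$z{\left(u{\left(4 \right)},C \right)} - w = 3 \left(-109\right) \left(-14 - 4\right) - 5951610336 = 3 \left(-109\right) \left(-18\right) - 5951610336 = 5886 - 5951610336 = -5951604450$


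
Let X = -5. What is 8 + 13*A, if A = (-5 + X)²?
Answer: 1308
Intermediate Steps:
A = 100 (A = (-5 - 5)² = (-10)² = 100)
8 + 13*A = 8 + 13*100 = 8 + 1300 = 1308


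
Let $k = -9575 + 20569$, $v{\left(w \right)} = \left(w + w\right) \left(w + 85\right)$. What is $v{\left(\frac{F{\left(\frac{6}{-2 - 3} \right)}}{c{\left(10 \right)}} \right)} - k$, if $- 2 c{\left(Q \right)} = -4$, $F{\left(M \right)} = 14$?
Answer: $-9706$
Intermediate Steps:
$c{\left(Q \right)} = 2$ ($c{\left(Q \right)} = \left(- \frac{1}{2}\right) \left(-4\right) = 2$)
$v{\left(w \right)} = 2 w \left(85 + w\right)$
$k = 10994$
$v{\left(\frac{F{\left(\frac{6}{-2 - 3} \right)}}{c{\left(10 \right)}} \right)} - k = 2 \cdot \frac{14}{2} \left(85 + \frac{14}{2}\right) - 10994 = 2 \cdot 14 \cdot \frac{1}{2} \left(85 + 14 \cdot \frac{1}{2}\right) - 10994 = 2 \cdot 7 \left(85 + 7\right) - 10994 = 2 \cdot 7 \cdot 92 - 10994 = 1288 - 10994 = -9706$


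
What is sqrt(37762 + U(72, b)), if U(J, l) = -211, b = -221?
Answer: sqrt(37551) ≈ 193.78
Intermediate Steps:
sqrt(37762 + U(72, b)) = sqrt(37762 - 211) = sqrt(37551)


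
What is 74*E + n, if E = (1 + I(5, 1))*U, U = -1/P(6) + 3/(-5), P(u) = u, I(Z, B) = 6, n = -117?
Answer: -7712/15 ≈ -514.13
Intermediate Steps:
U = -23/30 (U = -1/6 + 3/(-5) = -1*1/6 + 3*(-1/5) = -1/6 - 3/5 = -23/30 ≈ -0.76667)
E = -161/30 (E = (1 + 6)*(-23/30) = 7*(-23/30) = -161/30 ≈ -5.3667)
74*E + n = 74*(-161/30) - 117 = -5957/15 - 117 = -7712/15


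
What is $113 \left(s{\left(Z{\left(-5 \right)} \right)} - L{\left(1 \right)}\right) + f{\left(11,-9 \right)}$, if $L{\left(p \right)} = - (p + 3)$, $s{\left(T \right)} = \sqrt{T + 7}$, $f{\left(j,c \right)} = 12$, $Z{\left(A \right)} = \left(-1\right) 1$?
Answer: $464 + 113 \sqrt{6} \approx 740.79$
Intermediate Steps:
$Z{\left(A \right)} = -1$
$s{\left(T \right)} = \sqrt{7 + T}$
$L{\left(p \right)} = -3 - p$ ($L{\left(p \right)} = - (3 + p) = -3 - p$)
$113 \left(s{\left(Z{\left(-5 \right)} \right)} - L{\left(1 \right)}\right) + f{\left(11,-9 \right)} = 113 \left(\sqrt{7 - 1} - \left(-3 - 1\right)\right) + 12 = 113 \left(\sqrt{6} - \left(-3 - 1\right)\right) + 12 = 113 \left(\sqrt{6} - -4\right) + 12 = 113 \left(\sqrt{6} + 4\right) + 12 = 113 \left(4 + \sqrt{6}\right) + 12 = \left(452 + 113 \sqrt{6}\right) + 12 = 464 + 113 \sqrt{6}$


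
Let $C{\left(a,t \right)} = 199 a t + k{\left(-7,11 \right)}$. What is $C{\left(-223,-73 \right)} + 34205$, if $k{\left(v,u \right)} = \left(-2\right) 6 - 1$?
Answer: $3273713$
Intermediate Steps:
$k{\left(v,u \right)} = -13$ ($k{\left(v,u \right)} = -12 - 1 = -13$)
$C{\left(a,t \right)} = -13 + 199 a t$ ($C{\left(a,t \right)} = 199 a t - 13 = -13 + 199 a t$)
$C{\left(-223,-73 \right)} + 34205 = \left(-13 + 199 \left(-223\right) \left(-73\right)\right) + 34205 = \left(-13 + 3239521\right) + 34205 = 3239508 + 34205 = 3273713$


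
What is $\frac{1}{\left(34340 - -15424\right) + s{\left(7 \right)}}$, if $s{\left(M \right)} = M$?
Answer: $\frac{1}{49771} \approx 2.0092 \cdot 10^{-5}$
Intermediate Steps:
$\frac{1}{\left(34340 - -15424\right) + s{\left(7 \right)}} = \frac{1}{\left(34340 - -15424\right) + 7} = \frac{1}{\left(34340 + 15424\right) + 7} = \frac{1}{49764 + 7} = \frac{1}{49771}$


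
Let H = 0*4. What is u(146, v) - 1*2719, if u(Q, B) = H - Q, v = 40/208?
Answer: -2865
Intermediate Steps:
v = 5/26 (v = 40*(1/208) = 5/26 ≈ 0.19231)
H = 0
u(Q, B) = -Q (u(Q, B) = 0 - Q = -Q)
u(146, v) - 1*2719 = -1*146 - 1*2719 = -146 - 2719 = -2865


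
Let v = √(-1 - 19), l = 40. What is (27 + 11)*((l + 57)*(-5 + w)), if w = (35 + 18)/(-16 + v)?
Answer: -2053102/69 - 97679*I*√5/69 ≈ -29755.0 - 3165.5*I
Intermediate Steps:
v = 2*I*√5 (v = √(-20) = 2*I*√5 ≈ 4.4721*I)
w = 53/(-16 + 2*I*√5) (w = (35 + 18)/(-16 + 2*I*√5) = 53/(-16 + 2*I*√5) ≈ -3.0725 - 0.85878*I)
(27 + 11)*((l + 57)*(-5 + w)) = (27 + 11)*((40 + 57)*(-5 + (-212/69 - 53*I*√5/138))) = 38*(97*(-557/69 - 53*I*√5/138)) = 38*(-54029/69 - 5141*I*√5/138) = -2053102/69 - 97679*I*√5/69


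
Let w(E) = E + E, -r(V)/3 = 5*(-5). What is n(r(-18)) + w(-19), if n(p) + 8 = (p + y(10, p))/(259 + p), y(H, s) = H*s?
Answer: -14539/334 ≈ -43.530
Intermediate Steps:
r(V) = 75 (r(V) = -15*(-5) = -3*(-25) = 75)
w(E) = 2*E
n(p) = -8 + 11*p/(259 + p) (n(p) = -8 + (p + 10*p)/(259 + p) = -8 + (11*p)/(259 + p) = -8 + 11*p/(259 + p))
n(r(-18)) + w(-19) = (-2072 + 3*75)/(259 + 75) + 2*(-19) = (-2072 + 225)/334 - 38 = (1/334)*(-1847) - 38 = -1847/334 - 38 = -14539/334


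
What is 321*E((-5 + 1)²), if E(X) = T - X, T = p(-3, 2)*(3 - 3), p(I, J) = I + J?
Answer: -5136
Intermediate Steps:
T = 0 (T = (-3 + 2)*(3 - 3) = -1*0 = 0)
E(X) = -X (E(X) = 0 - X = -X)
321*E((-5 + 1)²) = 321*(-(-5 + 1)²) = 321*(-1*(-4)²) = 321*(-1*16) = 321*(-16) = -5136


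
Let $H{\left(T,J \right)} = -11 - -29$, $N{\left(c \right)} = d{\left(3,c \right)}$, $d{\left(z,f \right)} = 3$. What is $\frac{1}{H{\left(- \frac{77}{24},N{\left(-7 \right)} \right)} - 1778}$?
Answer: $- \frac{1}{1760} \approx -0.00056818$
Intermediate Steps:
$N{\left(c \right)} = 3$
$H{\left(T,J \right)} = 18$ ($H{\left(T,J \right)} = -11 + 29 = 18$)
$\frac{1}{H{\left(- \frac{77}{24},N{\left(-7 \right)} \right)} - 1778} = \frac{1}{18 - 1778} = \frac{1}{-1760} = - \frac{1}{1760}$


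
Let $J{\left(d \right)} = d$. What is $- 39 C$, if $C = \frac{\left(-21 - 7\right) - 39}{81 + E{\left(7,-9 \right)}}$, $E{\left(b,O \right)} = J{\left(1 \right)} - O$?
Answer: $\frac{201}{7} \approx 28.714$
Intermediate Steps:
$E{\left(b,O \right)} = 1 - O$
$C = - \frac{67}{91}$ ($C = \frac{\left(-21 - 7\right) - 39}{81 + \left(1 - -9\right)} = \frac{\left(-21 - 7\right) - 39}{81 + \left(1 + 9\right)} = \frac{-28 - 39}{81 + 10} = - \frac{67}{91} \approx -0.73626$)
$- 39 C = \left(-39\right) \left(- \frac{67}{91}\right) = \frac{201}{7}$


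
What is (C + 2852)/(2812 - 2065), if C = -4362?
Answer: -1510/747 ≈ -2.0214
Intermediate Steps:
(C + 2852)/(2812 - 2065) = (-4362 + 2852)/(2812 - 2065) = -1510/747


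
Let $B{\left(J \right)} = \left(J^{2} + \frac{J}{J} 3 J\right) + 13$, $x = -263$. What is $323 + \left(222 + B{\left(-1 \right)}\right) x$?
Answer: $-60956$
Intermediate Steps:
$B{\left(J \right)} = 13 + J^{2} + 3 J$ ($B{\left(J \right)} = \left(J^{2} + 1 \cdot 3 J\right) + 13 = \left(J^{2} + 3 J\right) + 13 = 13 + J^{2} + 3 J$)
$323 + \left(222 + B{\left(-1 \right)}\right) x = 323 + \left(222 + \left(13 + \left(-1\right)^{2} + 3 \left(-1\right)\right)\right) \left(-263\right) = 323 + \left(222 + \left(13 + 1 - 3\right)\right) \left(-263\right) = 323 + \left(222 + 11\right) \left(-263\right) = 323 + 233 \left(-263\right) = 323 - 61279 = -60956$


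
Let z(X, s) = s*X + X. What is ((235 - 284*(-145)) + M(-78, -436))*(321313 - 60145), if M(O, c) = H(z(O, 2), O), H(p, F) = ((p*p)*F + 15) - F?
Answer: -1104599609280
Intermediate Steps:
z(X, s) = X + X*s (z(X, s) = X*s + X = X + X*s)
H(p, F) = 15 - F + F*p**2 (H(p, F) = (p**2*F + 15) - F = (F*p**2 + 15) - F = (15 + F*p**2) - F = 15 - F + F*p**2)
M(O, c) = 15 - O + 9*O**3 (M(O, c) = 15 - O + O*(O*(1 + 2))**2 = 15 - O + O*(O*3)**2 = 15 - O + O*(3*O)**2 = 15 - O + O*(9*O**2) = 15 - O + 9*O**3)
((235 - 284*(-145)) + M(-78, -436))*(321313 - 60145) = ((235 - 284*(-145)) + (15 - 1*(-78) + 9*(-78)**3))*(321313 - 60145) = ((235 + 41180) + (15 + 78 + 9*(-474552)))*261168 = (41415 + (15 + 78 - 4270968))*261168 = (41415 - 4270875)*261168 = -4229460*261168 = -1104599609280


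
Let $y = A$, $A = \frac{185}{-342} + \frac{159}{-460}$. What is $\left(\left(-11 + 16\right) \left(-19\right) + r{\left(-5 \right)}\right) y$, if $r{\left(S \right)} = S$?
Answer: $\frac{348695}{3933} \approx 88.659$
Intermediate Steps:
$A = - \frac{69739}{78660}$ ($A = 185 \left(- \frac{1}{342}\right) + 159 \left(- \frac{1}{460}\right) = - \frac{185}{342} - \frac{159}{460} = - \frac{69739}{78660} \approx -0.88659$)
$y = - \frac{69739}{78660} \approx -0.88659$
$\left(\left(-11 + 16\right) \left(-19\right) + r{\left(-5 \right)}\right) y = \left(\left(-11 + 16\right) \left(-19\right) - 5\right) \left(- \frac{69739}{78660}\right) = \left(5 \left(-19\right) - 5\right) \left(- \frac{69739}{78660}\right) = \left(-95 - 5\right) \left(- \frac{69739}{78660}\right) = \left(-100\right) \left(- \frac{69739}{78660}\right) = \frac{348695}{3933}$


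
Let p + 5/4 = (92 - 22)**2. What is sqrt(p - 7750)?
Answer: I*sqrt(11405)/2 ≈ 53.397*I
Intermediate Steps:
p = 19595/4 (p = -5/4 + (92 - 22)**2 = -5/4 + 70**2 = -5/4 + 4900 = 19595/4 ≈ 4898.8)
sqrt(p - 7750) = sqrt(19595/4 - 7750) = sqrt(-11405/4) = I*sqrt(11405)/2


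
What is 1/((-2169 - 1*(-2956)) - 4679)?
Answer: -1/3892 ≈ -0.00025694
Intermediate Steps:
1/((-2169 - 1*(-2956)) - 4679) = 1/((-2169 + 2956) - 4679) = 1/(787 - 4679) = 1/(-3892) = -1/3892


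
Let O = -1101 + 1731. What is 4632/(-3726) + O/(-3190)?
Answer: -285391/198099 ≈ -1.4406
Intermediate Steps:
O = 630
4632/(-3726) + O/(-3190) = 4632/(-3726) + 630/(-3190) = 4632*(-1/3726) + 630*(-1/3190) = -772/621 - 63/319 = -285391/198099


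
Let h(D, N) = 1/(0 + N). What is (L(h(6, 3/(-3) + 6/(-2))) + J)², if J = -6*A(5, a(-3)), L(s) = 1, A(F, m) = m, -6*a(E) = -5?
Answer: 16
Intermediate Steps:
a(E) = ⅚ (a(E) = -⅙*(-5) = ⅚)
h(D, N) = 1/N
J = -5 (J = -6*⅚ = -5)
(L(h(6, 3/(-3) + 6/(-2))) + J)² = (1 - 5)² = (-4)² = 16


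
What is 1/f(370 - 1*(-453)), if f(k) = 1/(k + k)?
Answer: 1646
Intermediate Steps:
f(k) = 1/(2*k)
1/f(370 - 1*(-453)) = 1/(1/(2*(370 - 1*(-453)))) = 1/(1/(2*(370 + 453))) = 1/((1/2)/823) = 1/((1/2)*(1/823)) = 1/(1/1646) = 1646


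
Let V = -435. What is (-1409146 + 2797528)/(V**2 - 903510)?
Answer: -462794/238095 ≈ -1.9437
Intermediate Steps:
(-1409146 + 2797528)/(V**2 - 903510) = (-1409146 + 2797528)/((-435)**2 - 903510) = 1388382/(189225 - 903510) = 1388382/(-714285) = 1388382*(-1/714285) = -462794/238095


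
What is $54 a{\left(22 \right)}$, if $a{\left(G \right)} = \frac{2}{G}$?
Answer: $\frac{54}{11} \approx 4.9091$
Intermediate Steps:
$54 a{\left(22 \right)} = 54 \cdot \frac{2}{22} = 54 \cdot 2 \cdot \frac{1}{22} = 54 \cdot \frac{1}{11} = \frac{54}{11}$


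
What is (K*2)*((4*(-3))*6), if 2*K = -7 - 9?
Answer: 1152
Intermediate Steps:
K = -8 (K = (-7 - 9)/2 = (½)*(-16) = -8)
(K*2)*((4*(-3))*6) = (-8*2)*((4*(-3))*6) = -(-192)*6 = -16*(-72) = 1152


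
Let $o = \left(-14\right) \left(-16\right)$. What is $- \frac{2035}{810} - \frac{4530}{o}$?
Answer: $- \frac{206257}{9072} \approx -22.736$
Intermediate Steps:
$o = 224$
$- \frac{2035}{810} - \frac{4530}{o} = - \frac{2035}{810} - \frac{4530}{224} = \left(-2035\right) \frac{1}{810} - \frac{2265}{112} = - \frac{407}{162} - \frac{2265}{112} = - \frac{206257}{9072}$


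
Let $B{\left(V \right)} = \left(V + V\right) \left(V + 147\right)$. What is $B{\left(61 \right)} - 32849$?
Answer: $-7473$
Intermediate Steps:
$B{\left(V \right)} = 2 V \left(147 + V\right)$
$B{\left(61 \right)} - 32849 = 2 \cdot 61 \left(147 + 61\right) - 32849 = 2 \cdot 61 \cdot 208 - 32849 = 25376 - 32849 = -7473$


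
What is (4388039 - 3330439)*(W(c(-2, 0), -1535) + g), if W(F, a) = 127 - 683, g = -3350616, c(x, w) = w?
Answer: -3544199507200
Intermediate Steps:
W(F, a) = -556
(4388039 - 3330439)*(W(c(-2, 0), -1535) + g) = (4388039 - 3330439)*(-556 - 3350616) = 1057600*(-3351172) = -3544199507200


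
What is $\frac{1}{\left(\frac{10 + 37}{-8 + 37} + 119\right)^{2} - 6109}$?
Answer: $\frac{841}{7098335} \approx 0.00011848$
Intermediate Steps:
$\frac{1}{\left(\frac{10 + 37}{-8 + 37} + 119\right)^{2} - 6109} = \frac{1}{\left(\frac{47}{29} + 119\right)^{2} - 6109} = \frac{1}{\left(\frac{3498}{29}\right)^{2} - 6109} = \frac{1}{\frac{12236004}{841} - 6109} = \frac{1}{\frac{7098335}{841}} = \frac{841}{7098335}$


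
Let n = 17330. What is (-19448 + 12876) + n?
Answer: 10758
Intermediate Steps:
(-19448 + 12876) + n = (-19448 + 12876) + 17330 = -6572 + 17330 = 10758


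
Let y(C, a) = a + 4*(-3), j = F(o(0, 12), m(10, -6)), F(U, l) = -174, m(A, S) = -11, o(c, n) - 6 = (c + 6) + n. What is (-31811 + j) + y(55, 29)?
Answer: -31968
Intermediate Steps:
o(c, n) = 12 + c + n (o(c, n) = 6 + ((c + 6) + n) = 6 + ((6 + c) + n) = 6 + (6 + c + n) = 12 + c + n)
j = -174
y(C, a) = -12 + a (y(C, a) = a - 12 = -12 + a)
(-31811 + j) + y(55, 29) = (-31811 - 174) + (-12 + 29) = -31985 + 17 = -31968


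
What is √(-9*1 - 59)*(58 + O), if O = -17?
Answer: 82*I*√17 ≈ 338.09*I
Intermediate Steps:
√(-9*1 - 59)*(58 + O) = √(-9*1 - 59)*(58 - 17) = √(-9 - 59)*41 = √(-68)*41 = (2*I*√17)*41 = 82*I*√17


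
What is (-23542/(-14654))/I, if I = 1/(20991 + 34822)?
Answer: 656974823/7327 ≈ 89665.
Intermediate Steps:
I = 1/55813 ≈ 1.7917e-5
(-23542/(-14654))/I = (-23542/(-14654))/(1/55813) = -23542*(-1)/14654*55813 = -1*(-11771/7327)*55813 = (11771/7327)*55813 = 656974823/7327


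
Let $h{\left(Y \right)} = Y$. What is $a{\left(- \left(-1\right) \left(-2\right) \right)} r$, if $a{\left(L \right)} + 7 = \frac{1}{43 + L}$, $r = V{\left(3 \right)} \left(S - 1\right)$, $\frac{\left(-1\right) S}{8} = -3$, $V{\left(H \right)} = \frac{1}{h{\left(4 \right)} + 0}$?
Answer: $- \frac{3289}{82} \approx -40.11$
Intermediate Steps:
$V{\left(H \right)} = \frac{1}{4}$ ($V{\left(H \right)} = \frac{1}{4 + 0} = \frac{1}{4}$)
$S = 24$ ($S = \left(-8\right) \left(-3\right) = 24$)
$r = \frac{23}{4}$ ($r = \frac{24 - 1}{4} = \frac{1}{4} \cdot 23 = \frac{23}{4} \approx 5.75$)
$a{\left(L \right)} = -7 + \frac{1}{43 + L}$
$a{\left(- \left(-1\right) \left(-2\right) \right)} r = \frac{-300 - 7 \left(- \left(-1\right) \left(-2\right)\right)}{43 - \left(-1\right) \left(-2\right)} \frac{23}{4} = \frac{-300 - 7 \left(\left(-1\right) 2\right)}{43 - 2} \cdot \frac{23}{4} = \frac{-300 - -14}{43 - 2} \cdot \frac{23}{4} = \frac{-300 + 14}{41} \cdot \frac{23}{4} = \frac{1}{41} \left(-286\right) \frac{23}{4} = \left(- \frac{286}{41}\right) \frac{23}{4} = - \frac{3289}{82}$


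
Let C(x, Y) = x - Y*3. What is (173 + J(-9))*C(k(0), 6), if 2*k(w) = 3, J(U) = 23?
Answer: -3234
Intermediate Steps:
k(w) = 3/2 (k(w) = (½)*3 = 3/2)
C(x, Y) = x - 3*Y
(173 + J(-9))*C(k(0), 6) = (173 + 23)*(3/2 - 3*6) = 196*(3/2 - 18) = 196*(-33/2) = -3234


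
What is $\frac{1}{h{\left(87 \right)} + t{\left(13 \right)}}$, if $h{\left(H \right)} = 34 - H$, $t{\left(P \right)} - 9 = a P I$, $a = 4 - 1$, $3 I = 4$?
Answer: $\frac{1}{8} \approx 0.125$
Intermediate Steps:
$I = \frac{4}{3}$ ($I = \frac{1}{3} \cdot 4 = \frac{4}{3} \approx 1.3333$)
$a = 3$ ($a = 4 - 1 = 3$)
$t{\left(P \right)} = 9 + 4 P$ ($t{\left(P \right)} = 9 + 3 P \frac{4}{3} = 9 + 4 P$)
$\frac{1}{h{\left(87 \right)} + t{\left(13 \right)}} = \frac{1}{\left(34 - 87\right) + \left(9 + 4 \cdot 13\right)} = \frac{1}{\left(34 - 87\right) + \left(9 + 52\right)} = \frac{1}{-53 + 61} = \frac{1}{8}$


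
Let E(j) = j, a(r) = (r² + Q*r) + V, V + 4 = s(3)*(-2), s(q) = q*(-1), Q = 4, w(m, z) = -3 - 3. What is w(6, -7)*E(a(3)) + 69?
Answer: -69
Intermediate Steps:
w(m, z) = -6
s(q) = -q
V = 2 (V = -4 - 1*3*(-2) = -4 - 3*(-2) = -4 + 6 = 2)
a(r) = 2 + r² + 4*r (a(r) = (r² + 4*r) + 2 = 2 + r² + 4*r)
w(6, -7)*E(a(3)) + 69 = -6*(2 + 3² + 4*3) + 69 = -6*(2 + 9 + 12) + 69 = -6*23 + 69 = -138 + 69 = -69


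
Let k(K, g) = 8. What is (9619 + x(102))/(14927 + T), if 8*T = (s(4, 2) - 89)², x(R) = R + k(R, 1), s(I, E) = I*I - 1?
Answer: 19458/31223 ≈ 0.62319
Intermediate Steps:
s(I, E) = -1 + I² (s(I, E) = I² - 1 = -1 + I²)
x(R) = 8 + R (x(R) = R + 8 = 8 + R)
T = 1369/2 (T = ((-1 + 4²) - 89)²/8 = ((-1 + 16) - 89)²/8 = (15 - 89)²/8 = (⅛)*(-74)² = (⅛)*5476 = 1369/2 ≈ 684.50)
(9619 + x(102))/(14927 + T) = (9619 + (8 + 102))/(14927 + 1369/2) = (9619 + 110)/(31223/2) = 9729*(2/31223) = 19458/31223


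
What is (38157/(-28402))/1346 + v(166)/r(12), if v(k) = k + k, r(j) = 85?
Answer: 12688815199/3249472820 ≈ 3.9049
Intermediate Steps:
v(k) = 2*k
(38157/(-28402))/1346 + v(166)/r(12) = (38157/(-28402))/1346 + (2*166)/85 = (38157*(-1/28402))*(1/1346) + 332*(1/85) = -38157/28402*1/1346 + 332/85 = -38157/38229092 + 332/85 = 12688815199/3249472820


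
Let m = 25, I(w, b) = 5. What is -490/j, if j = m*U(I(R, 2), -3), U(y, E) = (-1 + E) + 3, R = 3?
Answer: 98/5 ≈ 19.600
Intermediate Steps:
U(y, E) = 2 + E
j = -25 (j = 25*(2 - 3) = 25*(-1) = -25)
-490/j = -490/(-25) = -490*(-1/25) = 98/5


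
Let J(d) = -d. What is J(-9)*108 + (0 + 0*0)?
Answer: 972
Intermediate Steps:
J(-9)*108 + (0 + 0*0) = -1*(-9)*108 + (0 + 0*0) = 9*108 + (0 + 0) = 972 + 0 = 972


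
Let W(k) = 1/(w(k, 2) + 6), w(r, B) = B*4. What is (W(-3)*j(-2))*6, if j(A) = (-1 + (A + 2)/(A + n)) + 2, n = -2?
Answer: 3/7 ≈ 0.42857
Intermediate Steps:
w(r, B) = 4*B
j(A) = 1 + (2 + A)/(-2 + A) (j(A) = (-1 + (A + 2)/(A - 2)) + 2 = (-1 + (2 + A)/(-2 + A)) + 2 = 1 + (2 + A)/(-2 + A))
W(k) = 1/14 (W(k) = 1/(4*2 + 6) = 1/(8 + 6) = 1/14)
(W(-3)*j(-2))*6 = ((2*(-2)/(-2 - 2))/14)*6 = ((2*(-2)/(-4))/14)*6 = ((2*(-2)*(-1/4))/14)*6 = ((1/14)*1)*6 = (1/14)*6 = 3/7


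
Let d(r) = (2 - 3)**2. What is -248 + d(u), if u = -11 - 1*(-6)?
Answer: -247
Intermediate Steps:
u = -5 (u = -11 + 6 = -5)
d(r) = 1 (d(r) = (-1)**2 = 1)
-248 + d(u) = -248 + 1 = -247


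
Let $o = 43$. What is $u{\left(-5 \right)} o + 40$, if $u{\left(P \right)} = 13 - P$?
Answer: $814$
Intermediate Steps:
$u{\left(-5 \right)} o + 40 = \left(13 - -5\right) 43 + 40 = \left(13 + 5\right) 43 + 40 = 18 \cdot 43 + 40 = 774 + 40 = 814$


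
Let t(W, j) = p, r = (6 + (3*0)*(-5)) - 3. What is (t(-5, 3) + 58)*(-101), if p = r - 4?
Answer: -5757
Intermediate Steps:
r = 3 (r = (6 + 0*(-5)) - 3 = (6 + 0) - 3 = 6 - 3 = 3)
p = -1 (p = 3 - 4 = -1)
t(W, j) = -1
(t(-5, 3) + 58)*(-101) = (-1 + 58)*(-101) = 57*(-101) = -5757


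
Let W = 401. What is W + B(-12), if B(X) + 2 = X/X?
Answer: 400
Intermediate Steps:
B(X) = -1 (B(X) = -2 + X/X = -2 + 1 = -1)
W + B(-12) = 401 - 1 = 400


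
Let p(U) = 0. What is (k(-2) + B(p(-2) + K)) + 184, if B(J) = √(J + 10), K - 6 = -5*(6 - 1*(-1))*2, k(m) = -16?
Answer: 168 + 3*I*√6 ≈ 168.0 + 7.3485*I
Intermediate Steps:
K = -64 (K = 6 - 5*(6 - 1*(-1))*2 = 6 - 5*(6 + 1)*2 = 6 - 5*7*2 = 6 - 35*2 = 6 - 70 = -64)
B(J) = √(10 + J)
(k(-2) + B(p(-2) + K)) + 184 = (-16 + √(10 + (0 - 64))) + 184 = (-16 + √(10 - 64)) + 184 = (-16 + √(-54)) + 184 = (-16 + 3*I*√6) + 184 = 168 + 3*I*√6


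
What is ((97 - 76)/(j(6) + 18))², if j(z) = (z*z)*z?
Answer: 49/6084 ≈ 0.0080539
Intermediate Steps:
j(z) = z³ (j(z) = z²*z = z³)
((97 - 76)/(j(6) + 18))² = ((97 - 76)/(6³ + 18))² = (21/(216 + 18))² = (21/234)² = (21*(1/234))² = (7/78)² = 49/6084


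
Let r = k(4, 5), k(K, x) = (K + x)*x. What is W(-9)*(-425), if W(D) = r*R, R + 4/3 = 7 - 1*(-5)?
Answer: -204000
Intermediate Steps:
R = 32/3 (R = -4/3 + (7 - 1*(-5)) = -4/3 + (7 + 5) = -4/3 + 12 = 32/3 ≈ 10.667)
k(K, x) = x*(K + x)
r = 45 (r = 5*(4 + 5) = 5*9 = 45)
W(D) = 480 (W(D) = 45*(32/3) = 480)
W(-9)*(-425) = 480*(-425) = -204000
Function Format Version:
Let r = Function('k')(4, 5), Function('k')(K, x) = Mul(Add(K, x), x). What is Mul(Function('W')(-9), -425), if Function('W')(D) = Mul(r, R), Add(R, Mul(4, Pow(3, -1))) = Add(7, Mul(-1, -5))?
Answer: -204000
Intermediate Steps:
R = Rational(32, 3) (R = Add(Rational(-4, 3), Add(7, Mul(-1, -5))) = Add(Rational(-4, 3), Add(7, 5)) = Add(Rational(-4, 3), 12) = Rational(32, 3) ≈ 10.667)
Function('k')(K, x) = Mul(x, Add(K, x))
r = 45 (r = Mul(5, Add(4, 5)) = Mul(5, 9) = 45)
Function('W')(D) = 480 (Function('W')(D) = Mul(45, Rational(32, 3)) = 480)
Mul(Function('W')(-9), -425) = Mul(480, -425) = -204000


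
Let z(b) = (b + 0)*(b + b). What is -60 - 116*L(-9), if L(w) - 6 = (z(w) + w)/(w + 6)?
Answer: 5160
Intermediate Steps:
z(b) = 2*b² (z(b) = b*(2*b) = 2*b²)
L(w) = 6 + (w + 2*w²)/(6 + w) (L(w) = 6 + (2*w² + w)/(w + 6) = 6 + (w + 2*w²)/(6 + w))
-60 - 116*L(-9) = -60 - 116*(36 + 2*(-9)² + 7*(-9))/(6 - 9) = -60 - 116*(36 + 2*81 - 63)/(-3) = -60 - (-116)*(36 + 162 - 63)/3 = -60 - (-116)*135/3 = -60 - 116*(-45) = -60 + 5220 = 5160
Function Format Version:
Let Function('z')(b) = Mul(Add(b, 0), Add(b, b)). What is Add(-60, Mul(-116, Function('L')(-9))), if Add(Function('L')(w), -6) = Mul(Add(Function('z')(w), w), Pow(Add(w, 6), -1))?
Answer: 5160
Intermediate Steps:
Function('z')(b) = Mul(2, Pow(b, 2)) (Function('z')(b) = Mul(b, Mul(2, b)) = Mul(2, Pow(b, 2)))
Function('L')(w) = Add(6, Mul(Pow(Add(6, w), -1), Add(w, Mul(2, Pow(w, 2))))) (Function('L')(w) = Add(6, Mul(Add(Mul(2, Pow(w, 2)), w), Pow(Add(w, 6), -1))) = Add(6, Mul(Add(w, Mul(2, Pow(w, 2))), Pow(Add(6, w), -1))) = Add(6, Mul(Pow(Add(6, w), -1), Add(w, Mul(2, Pow(w, 2))))))
Add(-60, Mul(-116, Function('L')(-9))) = Add(-60, Mul(-116, Mul(Pow(Add(6, -9), -1), Add(36, Mul(2, Pow(-9, 2)), Mul(7, -9))))) = Add(-60, Mul(-116, Mul(Pow(-3, -1), Add(36, Mul(2, 81), -63)))) = Add(-60, Mul(-116, Mul(Rational(-1, 3), Add(36, 162, -63)))) = Add(-60, Mul(-116, Mul(Rational(-1, 3), 135))) = Add(-60, Mul(-116, -45)) = Add(-60, 5220) = 5160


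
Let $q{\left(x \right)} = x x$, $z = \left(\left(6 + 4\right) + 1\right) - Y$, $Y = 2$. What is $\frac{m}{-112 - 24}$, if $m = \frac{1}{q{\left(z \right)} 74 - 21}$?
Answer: $- \frac{1}{812328} \approx -1.231 \cdot 10^{-6}$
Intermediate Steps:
$z = 9$ ($z = \left(\left(6 + 4\right) + 1\right) - 2 = \left(10 + 1\right) - 2 = 11 - 2 = 9$)
$q{\left(x \right)} = x^{2}$
$m = \frac{1}{5973}$ ($m = \frac{1}{9^{2} \cdot 74 - 21} = \frac{1}{81 \cdot 74 - 21} = \frac{1}{5994 - 21} = \frac{1}{5973} \approx 0.00016742$)
$\frac{m}{-112 - 24} = \frac{1}{-112 - 24} \cdot \frac{1}{5973} = \frac{1}{-136} \cdot \frac{1}{5973} = \left(- \frac{1}{136}\right) \frac{1}{5973} = - \frac{1}{812328}$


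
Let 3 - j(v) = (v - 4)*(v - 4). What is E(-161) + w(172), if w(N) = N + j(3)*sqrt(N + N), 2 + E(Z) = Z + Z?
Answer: -152 + 4*sqrt(86) ≈ -114.91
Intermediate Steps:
j(v) = 3 - (-4 + v)**2 (j(v) = 3 - (v - 4)*(v - 4) = 3 - (-4 + v)*(-4 + v) = 3 - (-4 + v)**2)
E(Z) = -2 + 2*Z (E(Z) = -2 + (Z + Z) = -2 + 2*Z)
w(N) = N + 2*sqrt(2)*sqrt(N) (w(N) = N + (3 - (-4 + 3)**2)*sqrt(N + N) = N + (3 - 1*(-1)**2)*sqrt(2*N) = N + (3 - 1*1)*(sqrt(2)*sqrt(N)) = N + (3 - 1)*(sqrt(2)*sqrt(N)) = N + 2*(sqrt(2)*sqrt(N)) = N + 2*sqrt(2)*sqrt(N))
E(-161) + w(172) = (-2 + 2*(-161)) + (172 + 2*sqrt(2)*sqrt(172)) = (-2 - 322) + (172 + 2*sqrt(2)*(2*sqrt(43))) = -324 + (172 + 4*sqrt(86)) = -152 + 4*sqrt(86)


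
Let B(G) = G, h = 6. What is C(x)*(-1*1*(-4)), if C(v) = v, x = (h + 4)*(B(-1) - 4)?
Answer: -200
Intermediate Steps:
x = -50 (x = (6 + 4)*(-1 - 4) = 10*(-5) = -50)
C(x)*(-1*1*(-4)) = -50*(-1*1)*(-4) = -(-50)*(-4) = -50*4 = -200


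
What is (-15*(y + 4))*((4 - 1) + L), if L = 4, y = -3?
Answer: -105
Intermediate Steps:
(-15*(y + 4))*((4 - 1) + L) = (-15*(-3 + 4))*((4 - 1) + 4) = (-15*1)*(3 + 4) = -15*7 = -105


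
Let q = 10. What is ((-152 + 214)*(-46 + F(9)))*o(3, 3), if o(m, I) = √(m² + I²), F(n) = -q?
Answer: -10416*√2 ≈ -14730.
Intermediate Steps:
F(n) = -10 (F(n) = -1*10 = -10)
o(m, I) = √(I² + m²)
((-152 + 214)*(-46 + F(9)))*o(3, 3) = ((-152 + 214)*(-46 - 10))*√(3² + 3²) = (62*(-56))*√(9 + 9) = -10416*√2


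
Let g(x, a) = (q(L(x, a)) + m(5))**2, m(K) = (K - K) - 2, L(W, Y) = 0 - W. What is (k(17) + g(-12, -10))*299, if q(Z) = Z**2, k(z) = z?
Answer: 6034119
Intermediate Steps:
L(W, Y) = -W
m(K) = -2 (m(K) = 0 - 2 = -2)
g(x, a) = (-2 + x**2)**2 (g(x, a) = ((-x)**2 - 2)**2 = (x**2 - 2)**2 = (-2 + x**2)**2)
(k(17) + g(-12, -10))*299 = (17 + (-2 + (-12)**2)**2)*299 = (17 + (-2 + 144)**2)*299 = (17 + 142**2)*299 = (17 + 20164)*299 = 20181*299 = 6034119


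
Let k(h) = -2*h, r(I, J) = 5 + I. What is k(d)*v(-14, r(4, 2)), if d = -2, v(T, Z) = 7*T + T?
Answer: -448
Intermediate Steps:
v(T, Z) = 8*T
k(d)*v(-14, r(4, 2)) = (-2*(-2))*(8*(-14)) = 4*(-112) = -448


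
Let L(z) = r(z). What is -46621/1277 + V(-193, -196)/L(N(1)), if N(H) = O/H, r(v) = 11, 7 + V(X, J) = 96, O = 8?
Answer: -399178/14047 ≈ -28.417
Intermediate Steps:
V(X, J) = 89 (V(X, J) = -7 + 96 = 89)
N(H) = 8/H
L(z) = 11
-46621/1277 + V(-193, -196)/L(N(1)) = -46621/1277 + 89/11 = -399178/14047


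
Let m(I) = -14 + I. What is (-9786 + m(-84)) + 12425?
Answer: 2541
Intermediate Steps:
(-9786 + m(-84)) + 12425 = (-9786 + (-14 - 84)) + 12425 = (-9786 - 98) + 12425 = -9884 + 12425 = 2541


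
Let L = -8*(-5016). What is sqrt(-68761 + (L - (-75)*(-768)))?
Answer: I*sqrt(86233) ≈ 293.65*I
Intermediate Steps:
L = 40128
sqrt(-68761 + (L - (-75)*(-768))) = sqrt(-68761 + (40128 - (-75)*(-768))) = sqrt(-68761 + (40128 - 1*57600)) = sqrt(-68761 + (40128 - 57600)) = sqrt(-68761 - 17472) = sqrt(-86233) = I*sqrt(86233)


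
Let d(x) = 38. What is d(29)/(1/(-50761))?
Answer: -1928918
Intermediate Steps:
d(29)/(1/(-50761)) = 38/(1/(-50761)) = 38/(-1/50761) = 38*(-50761) = -1928918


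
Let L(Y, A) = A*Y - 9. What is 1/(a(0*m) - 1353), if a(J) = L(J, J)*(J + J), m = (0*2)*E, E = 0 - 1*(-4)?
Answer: -1/1353 ≈ -0.00073910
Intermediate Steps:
E = 4 (E = 0 + 4 = 4)
L(Y, A) = -9 + A*Y
m = 0 (m = (0*2)*4 = 0*4 = 0)
a(J) = 2*J*(-9 + J**2) (a(J) = (-9 + J*J)*(J + J) = (-9 + J**2)*(2*J) = 2*J*(-9 + J**2))
1/(a(0*m) - 1353) = 1/(2*(0*0)*(-9 + (0*0)**2) - 1353) = 1/(2*0*(-9 + 0**2) - 1353) = 1/(2*0*(-9 + 0) - 1353) = 1/(2*0*(-9) - 1353) = 1/(0 - 1353) = 1/(-1353) = -1/1353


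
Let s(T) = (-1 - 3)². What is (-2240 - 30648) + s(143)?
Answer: -32872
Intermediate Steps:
s(T) = 16 (s(T) = (-4)² = 16)
(-2240 - 30648) + s(143) = (-2240 - 30648) + 16 = -32888 + 16 = -32872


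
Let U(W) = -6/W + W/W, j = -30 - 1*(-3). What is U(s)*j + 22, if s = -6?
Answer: -32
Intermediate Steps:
j = -27 (j = -30 + 3 = -27)
U(W) = 1 - 6/W (U(W) = -6/W + 1 = 1 - 6/W)
U(s)*j + 22 = ((-6 - 6)/(-6))*(-27) + 22 = -⅙*(-12)*(-27) + 22 = 2*(-27) + 22 = -54 + 22 = -32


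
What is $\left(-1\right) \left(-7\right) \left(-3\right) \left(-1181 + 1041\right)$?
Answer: $2940$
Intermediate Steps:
$\left(-1\right) \left(-7\right) \left(-3\right) \left(-1181 + 1041\right) = 7 \left(-3\right) \left(-140\right) = \left(-21\right) \left(-140\right) = 2940$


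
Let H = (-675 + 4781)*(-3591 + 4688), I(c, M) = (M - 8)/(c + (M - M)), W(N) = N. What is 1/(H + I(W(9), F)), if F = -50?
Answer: 9/40538480 ≈ 2.2201e-7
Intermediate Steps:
I(c, M) = (-8 + M)/c (I(c, M) = (-8 + M)/(c + 0) = (-8 + M)/c)
H = 4504282 (H = 4106*1097 = 4504282)
1/(H + I(W(9), F)) = 1/(4504282 + (-8 - 50)/9) = 1/(4504282 + (⅑)*(-58)) = 1/(4504282 - 58/9) = 1/(40538480/9) = 9/40538480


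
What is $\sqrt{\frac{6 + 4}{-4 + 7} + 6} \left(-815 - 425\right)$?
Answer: $- \frac{2480 \sqrt{21}}{3} \approx -3788.3$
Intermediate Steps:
$\sqrt{\frac{6 + 4}{-4 + 7} + 6} \left(-815 - 425\right) = \sqrt{\frac{10}{3} + 6} \left(-815 - 425\right) = \sqrt{10 \cdot \frac{1}{3} + 6} \left(-1240\right) = \sqrt{\frac{10}{3} + 6} \left(-1240\right) = \sqrt{\frac{28}{3}} \left(-1240\right) = \frac{2 \sqrt{21}}{3} \left(-1240\right) = - \frac{2480 \sqrt{21}}{3}$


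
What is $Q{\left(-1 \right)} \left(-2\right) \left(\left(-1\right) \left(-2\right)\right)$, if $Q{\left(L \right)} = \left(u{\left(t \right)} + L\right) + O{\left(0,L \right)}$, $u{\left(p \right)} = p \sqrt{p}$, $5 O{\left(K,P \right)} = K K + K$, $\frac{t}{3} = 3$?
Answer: $-104$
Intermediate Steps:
$t = 9$ ($t = 3 \cdot 3 = 9$)
$O{\left(K,P \right)} = \frac{K}{5} + \frac{K^{2}}{5}$ ($O{\left(K,P \right)} = \frac{K K + K}{5} = \frac{K^{2} + K}{5} = \frac{K + K^{2}}{5} = \frac{K}{5} + \frac{K^{2}}{5}$)
$u{\left(p \right)} = p^{\frac{3}{2}}$
$Q{\left(L \right)} = 27 + L$ ($Q{\left(L \right)} = \left(9^{\frac{3}{2}} + L\right) + \frac{1}{5} \cdot 0 \left(1 + 0\right) = \left(27 + L\right) + \frac{1}{5} \cdot 0 \cdot 1 = \left(27 + L\right) + 0 = 27 + L$)
$Q{\left(-1 \right)} \left(-2\right) \left(\left(-1\right) \left(-2\right)\right) = \left(27 - 1\right) \left(-2\right) \left(\left(-1\right) \left(-2\right)\right) = 26 \left(-2\right) 2 = \left(-52\right) 2 = -104$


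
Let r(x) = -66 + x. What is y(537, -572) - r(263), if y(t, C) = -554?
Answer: -751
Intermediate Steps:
y(537, -572) - r(263) = -554 - (-66 + 263) = -554 - 1*197 = -554 - 197 = -751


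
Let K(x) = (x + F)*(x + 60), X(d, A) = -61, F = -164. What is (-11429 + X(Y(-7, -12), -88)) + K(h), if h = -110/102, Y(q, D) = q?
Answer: -55184585/2601 ≈ -21217.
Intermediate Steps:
h = -55/51 (h = -110*1/102 = -55/51 ≈ -1.0784)
K(x) = (-164 + x)*(60 + x) (K(x) = (x - 164)*(x + 60) = (-164 + x)*(60 + x))
(-11429 + X(Y(-7, -12), -88)) + K(h) = (-11429 - 61) + (-9840 + (-55/51)² - 104*(-55/51)) = -11490 + (-9840 + 3025/2601 + 5720/51) = -11490 - 25299095/2601 = -55184585/2601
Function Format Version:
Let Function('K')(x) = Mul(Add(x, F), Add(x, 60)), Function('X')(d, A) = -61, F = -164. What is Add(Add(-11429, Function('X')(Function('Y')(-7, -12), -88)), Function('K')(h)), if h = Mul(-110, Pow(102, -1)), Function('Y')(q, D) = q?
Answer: Rational(-55184585, 2601) ≈ -21217.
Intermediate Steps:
h = Rational(-55, 51) (h = Mul(-110, Rational(1, 102)) = Rational(-55, 51) ≈ -1.0784)
Function('K')(x) = Mul(Add(-164, x), Add(60, x)) (Function('K')(x) = Mul(Add(x, -164), Add(x, 60)) = Mul(Add(-164, x), Add(60, x)))
Add(Add(-11429, Function('X')(Function('Y')(-7, -12), -88)), Function('K')(h)) = Add(Add(-11429, -61), Add(-9840, Pow(Rational(-55, 51), 2), Mul(-104, Rational(-55, 51)))) = Add(-11490, Add(-9840, Rational(3025, 2601), Rational(5720, 51))) = Add(-11490, Rational(-25299095, 2601)) = Rational(-55184585, 2601)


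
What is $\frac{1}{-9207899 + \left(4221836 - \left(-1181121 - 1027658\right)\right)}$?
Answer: $- \frac{1}{2777284} \approx -3.6006 \cdot 10^{-7}$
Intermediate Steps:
$\frac{1}{-9207899 + \left(4221836 - \left(-1181121 - 1027658\right)\right)} = \frac{1}{-9207899 + \left(4221836 - -2208779\right)} = \frac{1}{-9207899 + \left(4221836 + 2208779\right)} = \frac{1}{-9207899 + 6430615} = \frac{1}{-2777284} = - \frac{1}{2777284}$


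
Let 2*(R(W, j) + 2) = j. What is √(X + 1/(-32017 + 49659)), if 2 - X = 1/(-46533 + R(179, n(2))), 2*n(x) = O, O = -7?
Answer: √2396691738484594018/1094668458 ≈ 1.4142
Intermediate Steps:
n(x) = -7/2 (n(x) = (½)*(-7) = -7/2)
R(W, j) = -2 + j/2
X = 372298/186147 (X = 2 - 1/(-46533 + (-2 + (½)*(-7/2))) = 2 - 1/(-46533 + (-2 - 7/4)) = 2 - 1/(-46533 - 15/4) = 2 - 1/(-186147/4) = 2 - 1*(-4/186147) = 2 + 4/186147 = 372298/186147 ≈ 2.0000)
√(X + 1/(-32017 + 49659)) = √(372298/186147 + 1/(-32017 + 49659)) = √(372298/186147 + 1/17642) = √(6568267463/3284005374) = √2396691738484594018/1094668458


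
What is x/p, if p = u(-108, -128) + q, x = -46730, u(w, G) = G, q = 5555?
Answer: -46730/5427 ≈ -8.6107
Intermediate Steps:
p = 5427 (p = -128 + 5555 = 5427)
x/p = -46730/5427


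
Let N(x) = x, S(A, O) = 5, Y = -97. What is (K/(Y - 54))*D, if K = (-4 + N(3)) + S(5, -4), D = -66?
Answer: 264/151 ≈ 1.7483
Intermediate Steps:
K = 4 (K = (-4 + 3) + 5 = -1 + 5 = 4)
(K/(Y - 54))*D = (4/(-97 - 54))*(-66) = (4/(-151))*(-66) = (4*(-1/151))*(-66) = -4/151*(-66) = 264/151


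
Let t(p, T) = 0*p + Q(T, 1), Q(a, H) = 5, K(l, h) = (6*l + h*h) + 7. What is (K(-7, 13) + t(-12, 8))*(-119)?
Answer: -16541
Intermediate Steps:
K(l, h) = 7 + h² + 6*l (K(l, h) = (6*l + h²) + 7 = (h² + 6*l) + 7 = 7 + h² + 6*l)
t(p, T) = 5 (t(p, T) = 0*p + 5 = 0 + 5 = 5)
(K(-7, 13) + t(-12, 8))*(-119) = ((7 + 13² + 6*(-7)) + 5)*(-119) = ((7 + 169 - 42) + 5)*(-119) = (134 + 5)*(-119) = 139*(-119) = -16541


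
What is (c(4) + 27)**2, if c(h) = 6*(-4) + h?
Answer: 49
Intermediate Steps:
c(h) = -24 + h
(c(4) + 27)**2 = ((-24 + 4) + 27)**2 = (-20 + 27)**2 = 7**2 = 49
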